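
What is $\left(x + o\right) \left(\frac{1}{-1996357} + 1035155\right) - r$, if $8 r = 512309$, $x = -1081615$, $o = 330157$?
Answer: $- \frac{12423338714839074089}{15970856} \approx -7.7788 \cdot 10^{11}$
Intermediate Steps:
$r = \frac{512309}{8}$ ($r = \frac{1}{8} \cdot 512309 = \frac{512309}{8} \approx 64039.0$)
$\left(x + o\right) \left(\frac{1}{-1996357} + 1035155\right) - r = \left(-1081615 + 330157\right) \left(\frac{1}{-1996357} + 1035155\right) - \frac{512309}{8} = - 751458 \left(- \frac{1}{1996357} + 1035155\right) - \frac{512309}{8} = \left(-751458\right) \frac{2066538930334}{1996357} - \frac{512309}{8} = - \frac{1552917211510926972}{1996357} - \frac{512309}{8} = - \frac{12423338714839074089}{15970856}$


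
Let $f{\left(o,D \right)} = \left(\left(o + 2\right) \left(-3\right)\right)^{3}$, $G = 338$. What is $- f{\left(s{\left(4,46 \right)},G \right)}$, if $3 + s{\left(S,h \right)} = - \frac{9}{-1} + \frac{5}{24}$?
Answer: $\frac{7645373}{512} \approx 14932.0$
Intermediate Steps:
$s{\left(S,h \right)} = \frac{149}{24}$ ($s{\left(S,h \right)} = -3 + \left(- \frac{9}{-1} + \frac{5}{24}\right) = -3 + \left(\left(-9\right) \left(-1\right) + 5 \cdot \frac{1}{24}\right) = -3 + \left(9 + \frac{5}{24}\right) = -3 + \frac{221}{24} = \frac{149}{24}$)
$f{\left(o,D \right)} = \left(-6 - 3 o\right)^{3}$ ($f{\left(o,D \right)} = \left(\left(2 + o\right) \left(-3\right)\right)^{3} = \left(-6 - 3 o\right)^{3}$)
$- f{\left(s{\left(4,46 \right)},G \right)} = - \left(-27\right) \left(2 + \frac{149}{24}\right)^{3} = - \left(-27\right) \left(\frac{197}{24}\right)^{3} = - \frac{\left(-27\right) 7645373}{13824} = \left(-1\right) \left(- \frac{7645373}{512}\right) = \frac{7645373}{512}$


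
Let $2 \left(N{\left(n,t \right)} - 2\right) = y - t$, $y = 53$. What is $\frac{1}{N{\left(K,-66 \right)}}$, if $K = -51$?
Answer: $\frac{2}{123} \approx 0.01626$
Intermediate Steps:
$N{\left(n,t \right)} = \frac{57}{2} - \frac{t}{2}$ ($N{\left(n,t \right)} = 2 + \frac{53 - t}{2} = 2 - \left(- \frac{53}{2} + \frac{t}{2}\right) = \frac{57}{2} - \frac{t}{2}$)
$\frac{1}{N{\left(K,-66 \right)}} = \frac{1}{\frac{57}{2} - -33} = \frac{1}{\frac{57}{2} + 33} = \frac{1}{\frac{123}{2}} = \frac{2}{123}$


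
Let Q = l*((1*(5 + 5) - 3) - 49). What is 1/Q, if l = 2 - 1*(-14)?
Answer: -1/672 ≈ -0.0014881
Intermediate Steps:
l = 16 (l = 2 + 14 = 16)
Q = -672 (Q = 16*((1*(5 + 5) - 3) - 49) = 16*((1*10 - 3) - 49) = 16*((10 - 3) - 49) = 16*(7 - 49) = 16*(-42) = -672)
1/Q = 1/(-672) = -1/672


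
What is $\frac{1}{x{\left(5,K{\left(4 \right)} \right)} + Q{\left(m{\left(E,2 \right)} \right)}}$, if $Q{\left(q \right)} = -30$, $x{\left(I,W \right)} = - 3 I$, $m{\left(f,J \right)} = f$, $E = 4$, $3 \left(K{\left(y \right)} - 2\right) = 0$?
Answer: $- \frac{1}{45} \approx -0.022222$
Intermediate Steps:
$K{\left(y \right)} = 2$ ($K{\left(y \right)} = 2 + \frac{1}{3} \cdot 0 = 2 + 0 = 2$)
$\frac{1}{x{\left(5,K{\left(4 \right)} \right)} + Q{\left(m{\left(E,2 \right)} \right)}} = \frac{1}{\left(-3\right) 5 - 30} = \frac{1}{-15 - 30} = \frac{1}{-45} = - \frac{1}{45}$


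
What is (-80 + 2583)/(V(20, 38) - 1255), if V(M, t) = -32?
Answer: -2503/1287 ≈ -1.9448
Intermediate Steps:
(-80 + 2583)/(V(20, 38) - 1255) = (-80 + 2583)/(-32 - 1255) = 2503/(-1287) = 2503*(-1/1287) = -2503/1287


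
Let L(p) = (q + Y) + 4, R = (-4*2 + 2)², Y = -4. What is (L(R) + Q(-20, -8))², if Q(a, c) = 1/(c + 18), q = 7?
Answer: 5041/100 ≈ 50.410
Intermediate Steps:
R = 36 (R = (-8 + 2)² = (-6)² = 36)
L(p) = 7 (L(p) = (7 - 4) + 4 = 3 + 4 = 7)
Q(a, c) = 1/(18 + c)
(L(R) + Q(-20, -8))² = (7 + 1/(18 - 8))² = (7 + 1/10)² = (7 + ⅒)² = (71/10)² = 5041/100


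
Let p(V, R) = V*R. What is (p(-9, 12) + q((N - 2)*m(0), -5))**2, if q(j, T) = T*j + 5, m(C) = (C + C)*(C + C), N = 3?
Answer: 10609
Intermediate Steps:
m(C) = 4*C**2 (m(C) = (2*C)*(2*C) = 4*C**2)
p(V, R) = R*V
q(j, T) = 5 + T*j
(p(-9, 12) + q((N - 2)*m(0), -5))**2 = (12*(-9) + (5 - 5*(3 - 2)*4*0**2))**2 = (-108 + (5 - 5*4*0))**2 = (-108 + (5 - 5*0))**2 = (-108 + (5 + 0))**2 = (-108 + 5)**2 = (-103)**2 = 10609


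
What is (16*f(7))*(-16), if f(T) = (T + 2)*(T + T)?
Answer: -32256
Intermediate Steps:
f(T) = 2*T*(2 + T) (f(T) = (2 + T)*(2*T) = 2*T*(2 + T))
(16*f(7))*(-16) = (16*(2*7*(2 + 7)))*(-16) = (16*(2*7*9))*(-16) = (16*126)*(-16) = 2016*(-16) = -32256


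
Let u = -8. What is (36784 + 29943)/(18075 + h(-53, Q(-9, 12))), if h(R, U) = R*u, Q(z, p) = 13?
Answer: 66727/18499 ≈ 3.6071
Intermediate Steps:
h(R, U) = -8*R (h(R, U) = R*(-8) = -8*R)
(36784 + 29943)/(18075 + h(-53, Q(-9, 12))) = (36784 + 29943)/(18075 - 8*(-53)) = 66727/(18075 + 424) = 66727/18499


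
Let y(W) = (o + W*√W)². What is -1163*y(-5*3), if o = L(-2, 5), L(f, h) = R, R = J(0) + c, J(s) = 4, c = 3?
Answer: 3868138 + 244230*I*√15 ≈ 3.8681e+6 + 9.459e+5*I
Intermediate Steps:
R = 7 (R = 4 + 3 = 7)
L(f, h) = 7
o = 7
y(W) = (7 + W^(3/2))² (y(W) = (7 + W*√W)² = (7 + W^(3/2))²)
-1163*y(-5*3) = -1163*(7 + (-5*3)^(3/2))² = -1163*(7 + (-15)^(3/2))² = -1163*(7 - 15*I*√15)²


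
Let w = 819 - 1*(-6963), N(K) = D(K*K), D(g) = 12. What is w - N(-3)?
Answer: 7770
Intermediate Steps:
N(K) = 12
w = 7782 (w = 819 + 6963 = 7782)
w - N(-3) = 7782 - 1*12 = 7782 - 12 = 7770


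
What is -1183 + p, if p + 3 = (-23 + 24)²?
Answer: -1185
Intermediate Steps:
p = -2 (p = -3 + (-23 + 24)² = -3 + 1² = -3 + 1 = -2)
-1183 + p = -1183 - 2 = -1185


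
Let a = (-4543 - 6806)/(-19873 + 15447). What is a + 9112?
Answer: 40341061/4426 ≈ 9114.6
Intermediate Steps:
a = 11349/4426 (a = -11349/(-4426) = -11349*(-1/4426) = 11349/4426 ≈ 2.5642)
a + 9112 = 11349/4426 + 9112 = 40341061/4426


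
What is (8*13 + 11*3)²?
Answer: 18769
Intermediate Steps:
(8*13 + 11*3)² = (104 + 33)² = 137² = 18769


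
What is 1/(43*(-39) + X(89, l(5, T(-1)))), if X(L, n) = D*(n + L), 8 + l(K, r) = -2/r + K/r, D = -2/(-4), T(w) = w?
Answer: -1/1638 ≈ -0.00061050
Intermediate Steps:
D = ½ (D = -2*(-¼) = ½ ≈ 0.50000)
l(K, r) = -8 - 2/r + K/r (l(K, r) = -8 + (-2/r + K/r) = -8 - 2/r + K/r)
X(L, n) = L/2 + n/2 (X(L, n) = (n + L)/2 = (L + n)/2 = L/2 + n/2)
1/(43*(-39) + X(89, l(5, T(-1)))) = 1/(43*(-39) + ((½)*89 + ((-2 + 5 - 8*(-1))/(-1))/2)) = 1/(-1677 + (89/2 + (-(-2 + 5 + 8))/2)) = 1/(-1677 + (89/2 + (-1*11)/2)) = 1/(-1677 + (89/2 + (½)*(-11))) = 1/(-1677 + (89/2 - 11/2)) = 1/(-1677 + 39) = 1/(-1638) = -1/1638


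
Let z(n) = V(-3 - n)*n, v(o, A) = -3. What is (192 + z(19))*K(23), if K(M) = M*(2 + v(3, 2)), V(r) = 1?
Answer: -4853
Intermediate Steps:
z(n) = n (z(n) = 1*n = n)
K(M) = -M (K(M) = M*(2 - 3) = M*(-1) = -M)
(192 + z(19))*K(23) = (192 + 19)*(-1*23) = 211*(-23) = -4853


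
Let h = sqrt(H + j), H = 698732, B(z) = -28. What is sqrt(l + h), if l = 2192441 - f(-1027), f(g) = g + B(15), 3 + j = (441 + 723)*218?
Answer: sqrt(2193496 + sqrt(952481)) ≈ 1481.4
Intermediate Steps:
j = 253749 (j = -3 + (441 + 723)*218 = -3 + 1164*218 = -3 + 253752 = 253749)
f(g) = -28 + g (f(g) = g - 28 = -28 + g)
h = sqrt(952481) (h = sqrt(698732 + 253749) = sqrt(952481) ≈ 975.95)
l = 2193496 (l = 2192441 - (-28 - 1027) = 2192441 - 1*(-1055) = 2192441 + 1055 = 2193496)
sqrt(l + h) = sqrt(2193496 + sqrt(952481))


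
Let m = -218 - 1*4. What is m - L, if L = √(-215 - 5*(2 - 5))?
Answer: -222 - 10*I*√2 ≈ -222.0 - 14.142*I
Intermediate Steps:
m = -222 (m = -218 - 4 = -222)
L = 10*I*√2 (L = √(-215 - 5*(-3)) = √(-215 + 15) = √(-200) = 10*I*√2 ≈ 14.142*I)
m - L = -222 - 10*I*√2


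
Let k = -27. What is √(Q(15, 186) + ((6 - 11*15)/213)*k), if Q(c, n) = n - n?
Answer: 3*√11289/71 ≈ 4.4894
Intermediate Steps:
Q(c, n) = 0
√(Q(15, 186) + ((6 - 11*15)/213)*k) = √(0 + ((6 - 11*15)/213)*(-27)) = √(0 + ((6 - 165)*(1/213))*(-27)) = √(0 - 159*1/213*(-27)) = √(0 - 53/71*(-27)) = √(0 + 1431/71) = √(1431/71) = 3*√11289/71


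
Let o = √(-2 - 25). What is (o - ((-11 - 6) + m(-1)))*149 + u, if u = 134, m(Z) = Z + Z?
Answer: 2965 + 447*I*√3 ≈ 2965.0 + 774.23*I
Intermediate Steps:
m(Z) = 2*Z
o = 3*I*√3 (o = √(-27) = 3*I*√3 ≈ 5.1962*I)
(o - ((-11 - 6) + m(-1)))*149 + u = (3*I*√3 - ((-11 - 6) + 2*(-1)))*149 + 134 = (3*I*√3 - (-17 - 2))*149 + 134 = (3*I*√3 - 1*(-19))*149 + 134 = (3*I*√3 + 19)*149 + 134 = (19 + 3*I*√3)*149 + 134 = (2831 + 447*I*√3) + 134 = 2965 + 447*I*√3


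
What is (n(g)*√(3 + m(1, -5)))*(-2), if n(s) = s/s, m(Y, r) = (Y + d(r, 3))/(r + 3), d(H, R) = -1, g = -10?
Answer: -2*√3 ≈ -3.4641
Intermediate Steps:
m(Y, r) = (-1 + Y)/(3 + r) (m(Y, r) = (Y - 1)/(r + 3) = (-1 + Y)/(3 + r))
n(s) = 1
(n(g)*√(3 + m(1, -5)))*(-2) = (1*√(3 + (-1 + 1)/(3 - 5)))*(-2) = (1*√(3 + 0/(-2)))*(-2) = (1*√(3 - ½*0))*(-2) = (1*√(3 + 0))*(-2) = (1*√3)*(-2) = √3*(-2) = -2*√3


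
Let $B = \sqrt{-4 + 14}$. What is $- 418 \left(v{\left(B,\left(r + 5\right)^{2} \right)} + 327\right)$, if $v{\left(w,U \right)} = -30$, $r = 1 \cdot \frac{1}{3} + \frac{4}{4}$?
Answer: $-124146$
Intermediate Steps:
$r = \frac{4}{3}$ ($r = 1 \cdot \frac{1}{3} + 4 \cdot \frac{1}{4} = \frac{1}{3} + 1 = \frac{4}{3} \approx 1.3333$)
$B = \sqrt{10} \approx 3.1623$
$- 418 \left(v{\left(B,\left(r + 5\right)^{2} \right)} + 327\right) = - 418 \left(-30 + 327\right) = \left(-418\right) 297 = -124146$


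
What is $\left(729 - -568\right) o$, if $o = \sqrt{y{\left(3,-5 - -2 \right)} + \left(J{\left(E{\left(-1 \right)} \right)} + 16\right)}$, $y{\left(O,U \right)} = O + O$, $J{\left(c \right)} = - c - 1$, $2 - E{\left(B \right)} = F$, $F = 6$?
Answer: $6485$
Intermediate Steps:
$E{\left(B \right)} = -4$ ($E{\left(B \right)} = 2 - 6 = -4$)
$J{\left(c \right)} = -1 - c$
$y{\left(O,U \right)} = 2 O$
$o = 5$ ($o = \sqrt{2 \cdot 3 + \left(\left(-1 - -4\right) + 16\right)} = \sqrt{6 + \left(\left(-1 + 4\right) + 16\right)} = \sqrt{6 + \left(3 + 16\right)} = \sqrt{6 + 19} = \sqrt{25} = 5$)
$\left(729 - -568\right) o = \left(729 - -568\right) 5 = \left(729 + 568\right) 5 = 1297 \cdot 5 = 6485$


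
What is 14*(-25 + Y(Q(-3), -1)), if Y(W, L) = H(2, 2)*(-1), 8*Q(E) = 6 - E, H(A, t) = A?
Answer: -378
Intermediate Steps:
Q(E) = 3/4 - E/8 (Q(E) = (6 - E)/8 = 3/4 - E/8)
Y(W, L) = -2 (Y(W, L) = 2*(-1) = -2)
14*(-25 + Y(Q(-3), -1)) = 14*(-25 - 2) = 14*(-27) = -378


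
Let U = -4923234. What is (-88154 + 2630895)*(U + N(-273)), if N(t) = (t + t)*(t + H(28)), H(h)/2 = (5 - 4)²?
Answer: -12142269729588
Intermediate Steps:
H(h) = 2 (H(h) = 2*(5 - 4)² = 2*1² = 2*1 = 2)
N(t) = 2*t*(2 + t) (N(t) = (t + t)*(t + 2) = (2*t)*(2 + t) = 2*t*(2 + t))
(-88154 + 2630895)*(U + N(-273)) = (-88154 + 2630895)*(-4923234 + 2*(-273)*(2 - 273)) = 2542741*(-4923234 + 2*(-273)*(-271)) = 2542741*(-4923234 + 147966) = 2542741*(-4775268) = -12142269729588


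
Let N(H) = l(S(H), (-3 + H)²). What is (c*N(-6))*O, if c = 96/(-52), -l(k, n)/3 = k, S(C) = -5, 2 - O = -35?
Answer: -13320/13 ≈ -1024.6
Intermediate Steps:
O = 37 (O = 2 - 1*(-35) = 2 + 35 = 37)
l(k, n) = -3*k
c = -24/13 (c = 96*(-1/52) = -24/13 ≈ -1.8462)
N(H) = 15 (N(H) = -3*(-5) = 15)
(c*N(-6))*O = -24/13*15*37 = -360/13*37 = -13320/13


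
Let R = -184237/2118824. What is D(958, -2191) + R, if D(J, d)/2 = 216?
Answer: 915147731/2118824 ≈ 431.91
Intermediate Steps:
D(J, d) = 432 (D(J, d) = 2*216 = 432)
R = -184237/2118824 (R = -184237*1/2118824 = -184237/2118824 ≈ -0.086952)
D(958, -2191) + R = 432 - 184237/2118824 = 915147731/2118824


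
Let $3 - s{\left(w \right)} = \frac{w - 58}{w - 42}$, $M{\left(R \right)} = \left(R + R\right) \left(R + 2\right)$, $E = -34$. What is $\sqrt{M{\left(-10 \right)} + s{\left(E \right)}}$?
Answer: $\frac{\sqrt{58406}}{19} \approx 12.72$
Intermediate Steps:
$M{\left(R \right)} = 2 R \left(2 + R\right)$
$s{\left(w \right)} = 3 - \frac{-58 + w}{-42 + w}$ ($s{\left(w \right)} = 3 - \frac{w - 58}{w - 42} = 3 - \frac{-58 + w}{-42 + w}$)
$\sqrt{M{\left(-10 \right)} + s{\left(E \right)}} = \sqrt{2 \left(-10\right) \left(2 - 10\right) + \frac{2 \left(-34 - 34\right)}{-42 - 34}} = \sqrt{2 \left(-10\right) \left(-8\right) + 2 \frac{1}{-76} \left(-68\right)} = \sqrt{160 + 2 \left(- \frac{1}{76}\right) \left(-68\right)} = \sqrt{160 + \frac{34}{19}} = \sqrt{\frac{3074}{19}} = \frac{\sqrt{58406}}{19}$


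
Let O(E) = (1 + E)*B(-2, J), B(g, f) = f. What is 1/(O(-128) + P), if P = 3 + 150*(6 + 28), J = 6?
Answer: 1/4341 ≈ 0.00023036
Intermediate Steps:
O(E) = 6 + 6*E (O(E) = (1 + E)*6 = 6 + 6*E)
P = 5103 (P = 3 + 150*34 = 3 + 5100 = 5103)
1/(O(-128) + P) = 1/((6 + 6*(-128)) + 5103) = 1/((6 - 768) + 5103) = 1/(-762 + 5103) = 1/4341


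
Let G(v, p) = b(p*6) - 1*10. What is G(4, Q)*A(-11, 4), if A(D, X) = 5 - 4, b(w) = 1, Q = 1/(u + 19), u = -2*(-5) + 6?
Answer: -9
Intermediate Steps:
u = 16 (u = 10 + 6 = 16)
Q = 1/35 (Q = 1/(16 + 19) = 1/35 ≈ 0.028571)
A(D, X) = 1
G(v, p) = -9 (G(v, p) = 1 - 1*10 = 1 - 10 = -9)
G(4, Q)*A(-11, 4) = -9*1 = -9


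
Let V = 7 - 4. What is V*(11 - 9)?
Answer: 6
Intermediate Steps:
V = 3
V*(11 - 9) = 3*(11 - 9) = 3*2 = 6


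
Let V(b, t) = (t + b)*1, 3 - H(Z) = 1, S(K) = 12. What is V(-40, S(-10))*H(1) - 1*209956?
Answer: -210012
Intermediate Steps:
H(Z) = 2 (H(Z) = 3 - 1*1 = 3 - 1 = 2)
V(b, t) = b + t (V(b, t) = (b + t)*1 = b + t)
V(-40, S(-10))*H(1) - 1*209956 = (-40 + 12)*2 - 1*209956 = -28*2 - 209956 = -56 - 209956 = -210012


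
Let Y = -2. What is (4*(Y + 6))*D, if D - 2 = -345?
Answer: -5488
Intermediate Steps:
D = -343 (D = 2 - 345 = -343)
(4*(Y + 6))*D = (4*(-2 + 6))*(-343) = (4*4)*(-343) = 16*(-343) = -5488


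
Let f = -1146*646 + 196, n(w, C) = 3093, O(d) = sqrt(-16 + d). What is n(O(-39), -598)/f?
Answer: -3093/740120 ≈ -0.0041791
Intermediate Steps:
f = -740120 (f = -740316 + 196 = -740120)
n(O(-39), -598)/f = 3093/(-740120) = 3093*(-1/740120) = -3093/740120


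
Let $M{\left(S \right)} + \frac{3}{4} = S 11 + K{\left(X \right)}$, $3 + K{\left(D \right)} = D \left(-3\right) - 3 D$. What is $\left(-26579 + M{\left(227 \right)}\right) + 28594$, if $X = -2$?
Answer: $\frac{18081}{4} \approx 4520.3$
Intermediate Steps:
$K{\left(D \right)} = -3 - 6 D$ ($K{\left(D \right)} = -3 + \left(D \left(-3\right) - 3 D\right) = -3 - 6 D$)
$M{\left(S \right)} = \frac{33}{4} + 11 S$ ($M{\left(S \right)} = - \frac{3}{4} + \left(S 11 - -9\right) = - \frac{3}{4} + \left(11 S + \left(-3 + 12\right)\right) = - \frac{3}{4} + \left(11 S + 9\right) = - \frac{3}{4} + \left(9 + 11 S\right) = \frac{33}{4} + 11 S$)
$\left(-26579 + M{\left(227 \right)}\right) + 28594 = \left(-26579 + \left(\frac{33}{4} + 11 \cdot 227\right)\right) + 28594 = \left(-26579 + \left(\frac{33}{4} + 2497\right)\right) + 28594 = \left(-26579 + \frac{10021}{4}\right) + 28594 = - \frac{96295}{4} + 28594 = \frac{18081}{4}$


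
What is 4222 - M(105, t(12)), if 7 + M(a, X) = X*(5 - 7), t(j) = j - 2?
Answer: 4249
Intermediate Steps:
t(j) = -2 + j
M(a, X) = -7 - 2*X (M(a, X) = -7 + X*(5 - 7) = -7 + X*(-2) = -7 - 2*X)
4222 - M(105, t(12)) = 4222 - (-7 - 2*(-2 + 12)) = 4222 - (-7 - 2*10) = 4222 - (-7 - 20) = 4222 - 1*(-27) = 4222 + 27 = 4249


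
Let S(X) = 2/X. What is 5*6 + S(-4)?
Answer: 59/2 ≈ 29.500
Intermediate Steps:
5*6 + S(-4) = 5*6 + 2/(-4) = 30 + 2*(-¼) = 30 - ½ = 59/2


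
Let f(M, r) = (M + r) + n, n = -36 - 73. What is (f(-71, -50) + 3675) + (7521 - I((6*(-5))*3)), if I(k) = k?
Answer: 11056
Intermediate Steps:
n = -109
f(M, r) = -109 + M + r (f(M, r) = (M + r) - 109 = -109 + M + r)
(f(-71, -50) + 3675) + (7521 - I((6*(-5))*3)) = ((-109 - 71 - 50) + 3675) + (7521 - 6*(-5)*3) = (-230 + 3675) + (7521 - (-30)*3) = 3445 + (7521 - 1*(-90)) = 3445 + (7521 + 90) = 3445 + 7611 = 11056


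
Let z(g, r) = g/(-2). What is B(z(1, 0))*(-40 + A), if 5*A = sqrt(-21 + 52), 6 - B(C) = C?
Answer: -260 + 13*sqrt(31)/10 ≈ -252.76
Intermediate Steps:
z(g, r) = -g/2 (z(g, r) = g*(-1/2) = -g/2)
B(C) = 6 - C
A = sqrt(31)/5 (A = sqrt(-21 + 52)/5 = sqrt(31)/5 ≈ 1.1136)
B(z(1, 0))*(-40 + A) = (6 - (-1)/2)*(-40 + sqrt(31)/5) = (6 - 1*(-1/2))*(-40 + sqrt(31)/5) = (6 + 1/2)*(-40 + sqrt(31)/5) = 13*(-40 + sqrt(31)/5)/2 = -260 + 13*sqrt(31)/10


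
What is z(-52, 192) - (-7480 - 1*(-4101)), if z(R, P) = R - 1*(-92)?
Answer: 3419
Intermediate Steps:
z(R, P) = 92 + R (z(R, P) = R + 92 = 92 + R)
z(-52, 192) - (-7480 - 1*(-4101)) = (92 - 52) - (-7480 - 1*(-4101)) = 40 - (-7480 + 4101) = 40 - 1*(-3379) = 40 + 3379 = 3419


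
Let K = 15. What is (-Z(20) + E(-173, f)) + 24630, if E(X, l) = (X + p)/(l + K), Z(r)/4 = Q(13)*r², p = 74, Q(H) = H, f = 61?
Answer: 290981/76 ≈ 3828.7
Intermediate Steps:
Z(r) = 52*r² (Z(r) = 4*(13*r²) = 52*r²)
E(X, l) = (74 + X)/(15 + l) (E(X, l) = (X + 74)/(l + 15) = (74 + X)/(15 + l))
(-Z(20) + E(-173, f)) + 24630 = (-52*20² + (74 - 173)/(15 + 61)) + 24630 = (-52*400 - 99/76) + 24630 = (-1*20800 + (1/76)*(-99)) + 24630 = (-20800 - 99/76) + 24630 = -1580899/76 + 24630 = 290981/76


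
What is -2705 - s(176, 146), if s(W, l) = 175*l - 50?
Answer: -28205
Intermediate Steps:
s(W, l) = -50 + 175*l
-2705 - s(176, 146) = -2705 - (-50 + 175*146) = -2705 - (-50 + 25550) = -2705 - 1*25500 = -2705 - 25500 = -28205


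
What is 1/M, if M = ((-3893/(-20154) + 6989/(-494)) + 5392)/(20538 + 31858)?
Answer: 130414639524/13386057157 ≈ 9.7426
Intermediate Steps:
M = 13386057157/130414639524 (M = ((-3893*(-1/20154) + 6989*(-1/494)) + 5392)/52396 = ((3893/20154 - 6989/494) + 5392)*(1/52396) = (-34733291/2489019 + 5392)*(1/52396) = (13386057157/2489019)*(1/52396) = 13386057157/130414639524 ≈ 0.10264)
1/M = 1/(13386057157/130414639524) = 130414639524/13386057157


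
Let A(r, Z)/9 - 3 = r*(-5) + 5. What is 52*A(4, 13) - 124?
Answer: -5740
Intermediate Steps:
A(r, Z) = 72 - 45*r (A(r, Z) = 27 + 9*(r*(-5) + 5) = 27 + 9*(-5*r + 5) = 27 + 9*(5 - 5*r) = 27 + (45 - 45*r) = 72 - 45*r)
52*A(4, 13) - 124 = 52*(72 - 45*4) - 124 = 52*(72 - 180) - 124 = 52*(-108) - 124 = -5616 - 124 = -5740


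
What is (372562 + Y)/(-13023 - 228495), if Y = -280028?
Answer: -46267/120759 ≈ -0.38313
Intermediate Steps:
(372562 + Y)/(-13023 - 228495) = (372562 - 280028)/(-13023 - 228495) = 92534/(-241518) = 92534*(-1/241518) = -46267/120759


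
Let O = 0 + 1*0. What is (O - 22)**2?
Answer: 484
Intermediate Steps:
O = 0 (O = 0 + 0 = 0)
(O - 22)**2 = (0 - 22)**2 = (-22)**2 = 484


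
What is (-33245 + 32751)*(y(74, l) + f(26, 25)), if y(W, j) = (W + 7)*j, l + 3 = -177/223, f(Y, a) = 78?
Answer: 25259208/223 ≈ 1.1327e+5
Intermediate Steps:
l = -846/223 (l = -3 - 177/223 = -846/223 ≈ -3.7937)
y(W, j) = j*(7 + W) (y(W, j) = (7 + W)*j = j*(7 + W))
(-33245 + 32751)*(y(74, l) + f(26, 25)) = (-33245 + 32751)*(-846*(7 + 74)/223 + 78) = -494*(-846/223*81 + 78) = -494*(-68526/223 + 78) = -494*(-51132/223) = 25259208/223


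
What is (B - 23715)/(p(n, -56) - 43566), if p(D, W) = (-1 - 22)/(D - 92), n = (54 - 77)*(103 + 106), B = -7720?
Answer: 6695655/9279557 ≈ 0.72155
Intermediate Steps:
n = -4807 (n = -23*209 = -4807)
p(D, W) = -23/(-92 + D)
(B - 23715)/(p(n, -56) - 43566) = (-7720 - 23715)/(-23/(-92 - 4807) - 43566) = -31435/(-23/(-4899) - 43566) = -31435/(-23*(-1/4899) - 43566) = -31435/(1/213 - 43566) = -31435/(-9279557/213) = -31435*(-213/9279557) = 6695655/9279557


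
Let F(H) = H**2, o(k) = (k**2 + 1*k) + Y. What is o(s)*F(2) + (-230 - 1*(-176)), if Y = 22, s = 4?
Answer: 114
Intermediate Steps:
o(k) = 22 + k + k**2 (o(k) = (k**2 + 1*k) + 22 = (k**2 + k) + 22 = (k + k**2) + 22 = 22 + k + k**2)
o(s)*F(2) + (-230 - 1*(-176)) = (22 + 4 + 4**2)*2**2 + (-230 - 1*(-176)) = (22 + 4 + 16)*4 + (-230 + 176) = 42*4 - 54 = 168 - 54 = 114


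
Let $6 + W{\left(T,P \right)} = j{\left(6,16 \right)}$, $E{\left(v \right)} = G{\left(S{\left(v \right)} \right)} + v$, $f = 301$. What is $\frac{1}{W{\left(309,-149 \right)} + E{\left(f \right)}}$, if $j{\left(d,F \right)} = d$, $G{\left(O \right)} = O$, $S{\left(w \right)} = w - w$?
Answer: $\frac{1}{301} \approx 0.0033223$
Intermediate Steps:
$S{\left(w \right)} = 0$
$E{\left(v \right)} = v$ ($E{\left(v \right)} = 0 + v = v$)
$W{\left(T,P \right)} = 0$ ($W{\left(T,P \right)} = -6 + 6 = 0$)
$\frac{1}{W{\left(309,-149 \right)} + E{\left(f \right)}} = \frac{1}{0 + 301} = \frac{1}{301}$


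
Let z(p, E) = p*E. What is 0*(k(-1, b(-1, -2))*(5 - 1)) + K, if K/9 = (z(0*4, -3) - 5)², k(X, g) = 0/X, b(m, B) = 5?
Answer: 225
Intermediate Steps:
k(X, g) = 0
z(p, E) = E*p
K = 225 (K = 9*(-0*4 - 5)² = 9*(-3*0 - 5)² = 9*(0 - 5)² = 9*(-5)² = 9*25 = 225)
0*(k(-1, b(-1, -2))*(5 - 1)) + K = 0*(0*(5 - 1)) + 225 = 0*(0*4) + 225 = 0*0 + 225 = 0 + 225 = 225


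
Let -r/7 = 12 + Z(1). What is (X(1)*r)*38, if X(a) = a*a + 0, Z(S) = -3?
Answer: -2394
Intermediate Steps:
X(a) = a**2 (X(a) = a**2 + 0 = a**2)
r = -63 (r = -7*(12 - 3) = -7*9 = -63)
(X(1)*r)*38 = (1**2*(-63))*38 = (1*(-63))*38 = -63*38 = -2394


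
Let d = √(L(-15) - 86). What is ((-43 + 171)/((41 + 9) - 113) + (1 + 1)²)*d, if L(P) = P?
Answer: 124*I*√101/63 ≈ 19.781*I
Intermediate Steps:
d = I*√101 (d = √(-15 - 86) = √(-101) = I*√101 ≈ 10.05*I)
((-43 + 171)/((41 + 9) - 113) + (1 + 1)²)*d = ((-43 + 171)/((41 + 9) - 113) + (1 + 1)²)*(I*√101) = (128/(50 - 113) + 2²)*(I*√101) = (128/(-63) + 4)*(I*√101) = (128*(-1/63) + 4)*(I*√101) = (-128/63 + 4)*(I*√101) = 124*(I*√101)/63 = 124*I*√101/63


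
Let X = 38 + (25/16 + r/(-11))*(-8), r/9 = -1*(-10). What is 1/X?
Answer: 22/2001 ≈ 0.010995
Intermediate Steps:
r = 90 (r = 9*(-1*(-10)) = 9*10 = 90)
X = 2001/22 (X = 38 + (25/16 + 90/(-11))*(-8) = 38 + (25*(1/16) + 90*(-1/11))*(-8) = 38 + (25/16 - 90/11)*(-8) = 38 - 1165/176*(-8) = 38 + 1165/22 = 2001/22 ≈ 90.955)
1/X = 1/(2001/22) = 22/2001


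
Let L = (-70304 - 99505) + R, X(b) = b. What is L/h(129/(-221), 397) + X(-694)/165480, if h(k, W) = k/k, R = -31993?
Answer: -16697097827/82740 ≈ -2.0180e+5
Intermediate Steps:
L = -201802 (L = (-70304 - 99505) - 31993 = -169809 - 31993 = -201802)
h(k, W) = 1
L/h(129/(-221), 397) + X(-694)/165480 = -201802/1 - 694/165480 = -201802*1 - 694*1/165480 = -201802 - 347/82740 = -16697097827/82740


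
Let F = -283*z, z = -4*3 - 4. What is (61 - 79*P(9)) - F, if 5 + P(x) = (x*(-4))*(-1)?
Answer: -6916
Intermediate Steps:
z = -16 (z = -12 - 4 = -16)
P(x) = -5 + 4*x (P(x) = -5 + (x*(-4))*(-1) = -5 - 4*x*(-1) = -5 + 4*x)
F = 4528 (F = -283*(-16) = 4528)
(61 - 79*P(9)) - F = (61 - 79*(-5 + 4*9)) - 1*4528 = (61 - 79*(-5 + 36)) - 4528 = (61 - 79*31) - 4528 = (61 - 2449) - 4528 = -2388 - 4528 = -6916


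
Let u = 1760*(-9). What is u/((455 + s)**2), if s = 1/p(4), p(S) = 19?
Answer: -14440/188771 ≈ -0.076495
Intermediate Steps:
s = 1/19 ≈ 0.052632
u = -15840
u/((455 + s)**2) = -15840/(455 + 1/19)**2 = -15840/((8646/19)**2) = -15840/74753316/361 = -15840*361/74753316 = -14440/188771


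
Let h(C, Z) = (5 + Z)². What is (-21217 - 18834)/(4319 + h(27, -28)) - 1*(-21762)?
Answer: 105462125/4848 ≈ 21754.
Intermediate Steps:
(-21217 - 18834)/(4319 + h(27, -28)) - 1*(-21762) = (-21217 - 18834)/(4319 + (5 - 28)²) - 1*(-21762) = -40051/(4319 + (-23)²) + 21762 = -40051/(4319 + 529) + 21762 = -40051/4848 + 21762 = 105462125/4848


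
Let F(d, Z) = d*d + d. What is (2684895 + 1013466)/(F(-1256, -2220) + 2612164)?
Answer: 1232787/1396148 ≈ 0.88299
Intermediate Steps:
F(d, Z) = d + d² (F(d, Z) = d² + d = d + d²)
(2684895 + 1013466)/(F(-1256, -2220) + 2612164) = (2684895 + 1013466)/(-1256*(1 - 1256) + 2612164) = 3698361/(-1256*(-1255) + 2612164) = 3698361/(1576280 + 2612164) = 3698361/4188444 = 3698361*(1/4188444) = 1232787/1396148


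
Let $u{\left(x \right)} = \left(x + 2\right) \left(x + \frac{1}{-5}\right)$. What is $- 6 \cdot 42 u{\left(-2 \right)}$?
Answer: $0$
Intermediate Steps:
$u{\left(x \right)} = \left(2 + x\right) \left(- \frac{1}{5} + x\right)$ ($u{\left(x \right)} = \left(2 + x\right) \left(x - \frac{1}{5}\right) = \left(2 + x\right) \left(- \frac{1}{5} + x\right)$)
$- 6 \cdot 42 u{\left(-2 \right)} = - 6 \cdot 42 \left(- \frac{2}{5} + \left(-2\right)^{2} + \frac{9}{5} \left(-2\right)\right) = - 252 \left(- \frac{2}{5} + 4 - \frac{18}{5}\right) = - 252 \cdot 0 = \left(-1\right) 0 = 0$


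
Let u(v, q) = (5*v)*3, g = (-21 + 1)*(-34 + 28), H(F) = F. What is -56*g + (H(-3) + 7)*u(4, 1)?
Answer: -6480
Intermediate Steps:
g = 120 (g = -20*(-6) = 120)
u(v, q) = 15*v
-56*g + (H(-3) + 7)*u(4, 1) = -56*120 + (-3 + 7)*(15*4) = -6720 + 4*60 = -6720 + 240 = -6480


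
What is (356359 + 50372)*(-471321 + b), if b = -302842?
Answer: -314876091153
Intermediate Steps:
(356359 + 50372)*(-471321 + b) = (356359 + 50372)*(-471321 - 302842) = 406731*(-774163) = -314876091153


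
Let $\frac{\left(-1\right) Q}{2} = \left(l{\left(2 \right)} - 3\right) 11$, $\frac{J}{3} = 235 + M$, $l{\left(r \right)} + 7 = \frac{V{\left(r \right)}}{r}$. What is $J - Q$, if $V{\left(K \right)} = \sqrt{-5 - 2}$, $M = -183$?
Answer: $-64 + 11 i \sqrt{7} \approx -64.0 + 29.103 i$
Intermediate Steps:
$V{\left(K \right)} = i \sqrt{7}$ ($V{\left(K \right)} = \sqrt{-7} = i \sqrt{7}$)
$l{\left(r \right)} = -7 + \frac{i \sqrt{7}}{r}$
$J = 156$ ($J = 3 \left(235 - 183\right) = 3 \cdot 52 = 156$)
$Q = 220 - 11 i \sqrt{7}$ ($Q = - 2 \left(\left(-7 + \frac{i \sqrt{7}}{2}\right) - 3\right) 11 = - 2 \left(-10 + \frac{i \sqrt{7}}{2}\right) 11 = - 2 \left(-110 + \frac{11 i \sqrt{7}}{2}\right) = 220 - 11 i \sqrt{7} \approx 220.0 - 29.103 i$)
$J - Q = 156 - \left(220 - 11 i \sqrt{7}\right) = -64 + 11 i \sqrt{7}$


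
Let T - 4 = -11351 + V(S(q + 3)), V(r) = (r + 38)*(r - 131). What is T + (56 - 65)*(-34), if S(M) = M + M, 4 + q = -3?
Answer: -15211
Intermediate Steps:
q = -7 (q = -4 - 3 = -7)
S(M) = 2*M
V(r) = (-131 + r)*(38 + r) (V(r) = (38 + r)*(-131 + r) = (-131 + r)*(38 + r))
T = -15517 (T = 4 + (-11351 + (-4978 + (2*(-7 + 3))**2 - 186*(-7 + 3))) = 4 + (-11351 + (-4978 + (2*(-4))**2 - 186*(-4))) = 4 + (-11351 + (-4978 + (-8)**2 - 93*(-8))) = 4 + (-11351 + (-4978 + 64 + 744)) = 4 + (-11351 - 4170) = 4 - 15521 = -15517)
T + (56 - 65)*(-34) = -15517 + (56 - 65)*(-34) = -15517 - 9*(-34) = -15517 + 306 = -15211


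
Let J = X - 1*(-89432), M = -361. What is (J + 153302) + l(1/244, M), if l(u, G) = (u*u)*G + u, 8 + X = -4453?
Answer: 14185821211/59536 ≈ 2.3827e+5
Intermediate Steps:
X = -4461 (X = -8 - 4453 = -4461)
l(u, G) = u + G*u**2 (l(u, G) = u**2*G + u = G*u**2 + u = u + G*u**2)
J = 84971 (J = -4461 - 1*(-89432) = -4461 + 89432 = 84971)
(J + 153302) + l(1/244, M) = (84971 + 153302) + (1 - 361/244)/244 = 238273 + (1 - 361*1/244)/244 = 238273 + (1 - 361/244)/244 = 238273 + (1/244)*(-117/244) = 238273 - 117/59536 = 14185821211/59536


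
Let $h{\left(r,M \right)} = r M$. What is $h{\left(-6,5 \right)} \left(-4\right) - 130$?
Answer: $-10$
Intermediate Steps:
$h{\left(r,M \right)} = M r$
$h{\left(-6,5 \right)} \left(-4\right) - 130 = 5 \left(-6\right) \left(-4\right) - 130 = \left(-30\right) \left(-4\right) - 130 = 120 - 130 = -10$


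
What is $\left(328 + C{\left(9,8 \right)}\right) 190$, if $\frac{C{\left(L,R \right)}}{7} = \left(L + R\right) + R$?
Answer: $95570$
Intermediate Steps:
$C{\left(L,R \right)} = 7 L + 14 R$ ($C{\left(L,R \right)} = 7 \left(\left(L + R\right) + R\right) = 7 \left(L + 2 R\right) = 7 L + 14 R$)
$\left(328 + C{\left(9,8 \right)}\right) 190 = \left(328 + \left(7 \cdot 9 + 14 \cdot 8\right)\right) 190 = \left(328 + \left(63 + 112\right)\right) 190 = \left(328 + 175\right) 190 = 503 \cdot 190 = 95570$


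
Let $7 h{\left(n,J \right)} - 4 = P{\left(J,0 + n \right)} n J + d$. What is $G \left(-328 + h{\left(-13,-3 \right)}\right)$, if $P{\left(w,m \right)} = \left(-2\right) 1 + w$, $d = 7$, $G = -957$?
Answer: $\frac{2373360}{7} \approx 3.3905 \cdot 10^{5}$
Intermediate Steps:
$P{\left(w,m \right)} = -2 + w$
$h{\left(n,J \right)} = \frac{11}{7} + \frac{J n \left(-2 + J\right)}{7}$ ($h{\left(n,J \right)} = \frac{4}{7} + \frac{\left(-2 + J\right) n J + 7}{7} = \frac{4}{7} + \frac{n \left(-2 + J\right) J + 7}{7} = \frac{4}{7} + \frac{J n \left(-2 + J\right) + 7}{7} = \frac{4}{7} + \frac{7 + J n \left(-2 + J\right)}{7} = \frac{4}{7} + \left(1 + \frac{J n \left(-2 + J\right)}{7}\right) = \frac{11}{7} + \frac{J n \left(-2 + J\right)}{7}$)
$G \left(-328 + h{\left(-13,-3 \right)}\right) = - 957 \left(-328 + \left(\frac{11}{7} + \frac{1}{7} \left(-3\right) \left(-13\right) \left(-2 - 3\right)\right)\right) = - 957 \left(-328 + \left(\frac{11}{7} + \frac{1}{7} \left(-3\right) \left(-13\right) \left(-5\right)\right)\right) = - 957 \left(-328 + \left(\frac{11}{7} - \frac{195}{7}\right)\right) = - 957 \left(-328 - \frac{184}{7}\right) = \left(-957\right) \left(- \frac{2480}{7}\right) = \frac{2373360}{7}$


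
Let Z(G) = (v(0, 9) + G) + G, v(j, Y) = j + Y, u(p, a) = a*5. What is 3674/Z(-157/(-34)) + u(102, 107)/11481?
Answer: 358623074/1779555 ≈ 201.52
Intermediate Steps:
u(p, a) = 5*a
v(j, Y) = Y + j
Z(G) = 9 + 2*G (Z(G) = ((9 + 0) + G) + G = (9 + G) + G = 9 + 2*G)
3674/Z(-157/(-34)) + u(102, 107)/11481 = 3674/(9 + 2*(-157/(-34))) + (5*107)/11481 = 3674/(9 + 2*(-157*(-1/34))) + 535*(1/11481) = 3674/(9 + 2*(157/34)) + 535/11481 = 3674/(9 + 157/17) + 535/11481 = 3674/(310/17) + 535/11481 = 3674*(17/310) + 535/11481 = 31229/155 + 535/11481 = 358623074/1779555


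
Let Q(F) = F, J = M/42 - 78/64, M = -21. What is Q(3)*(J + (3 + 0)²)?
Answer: 699/32 ≈ 21.844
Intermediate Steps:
J = -55/32 (J = -21/42 - 78/64 = -21*1/42 - 78*1/64 = -½ - 39/32 = -55/32 ≈ -1.7188)
Q(3)*(J + (3 + 0)²) = 3*(-55/32 + (3 + 0)²) = 3*(-55/32 + 3²) = 3*(-55/32 + 9) = 3*(233/32) = 699/32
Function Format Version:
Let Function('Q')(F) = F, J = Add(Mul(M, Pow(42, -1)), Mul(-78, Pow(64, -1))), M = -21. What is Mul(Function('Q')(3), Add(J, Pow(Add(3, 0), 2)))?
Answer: Rational(699, 32) ≈ 21.844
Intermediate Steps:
J = Rational(-55, 32) (J = Add(Mul(-21, Pow(42, -1)), Mul(-78, Pow(64, -1))) = Add(Mul(-21, Rational(1, 42)), Mul(-78, Rational(1, 64))) = Add(Rational(-1, 2), Rational(-39, 32)) = Rational(-55, 32) ≈ -1.7188)
Mul(Function('Q')(3), Add(J, Pow(Add(3, 0), 2))) = Mul(3, Add(Rational(-55, 32), Pow(Add(3, 0), 2))) = Mul(3, Add(Rational(-55, 32), Pow(3, 2))) = Mul(3, Add(Rational(-55, 32), 9)) = Mul(3, Rational(233, 32)) = Rational(699, 32)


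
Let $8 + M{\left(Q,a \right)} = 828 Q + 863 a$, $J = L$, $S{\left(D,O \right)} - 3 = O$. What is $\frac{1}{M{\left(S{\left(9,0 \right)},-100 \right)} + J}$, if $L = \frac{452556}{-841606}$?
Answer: $- \frac{420803}{35273616950} \approx -1.193 \cdot 10^{-5}$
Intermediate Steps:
$S{\left(D,O \right)} = 3 + O$
$L = - \frac{226278}{420803}$ ($L = 452556 \left(- \frac{1}{841606}\right) = - \frac{226278}{420803} \approx -0.53773$)
$J = - \frac{226278}{420803} \approx -0.53773$
$M{\left(Q,a \right)} = -8 + 828 Q + 863 a$ ($M{\left(Q,a \right)} = -8 + \left(828 Q + 863 a\right) = -8 + 828 Q + 863 a$)
$\frac{1}{M{\left(S{\left(9,0 \right)},-100 \right)} + J} = \frac{1}{\left(-8 + 828 \left(3 + 0\right) + 863 \left(-100\right)\right) - \frac{226278}{420803}} = \frac{1}{\left(-8 + 828 \cdot 3 - 86300\right) - \frac{226278}{420803}} = \frac{1}{\left(-8 + 2484 - 86300\right) - \frac{226278}{420803}} = \frac{1}{-83824 - \frac{226278}{420803}} = \frac{1}{- \frac{35273616950}{420803}} = - \frac{420803}{35273616950}$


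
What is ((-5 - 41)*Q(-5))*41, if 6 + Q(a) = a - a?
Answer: 11316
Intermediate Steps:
Q(a) = -6 (Q(a) = -6 + (a - a) = -6 + 0 = -6)
((-5 - 41)*Q(-5))*41 = ((-5 - 41)*(-6))*41 = -46*(-6)*41 = 276*41 = 11316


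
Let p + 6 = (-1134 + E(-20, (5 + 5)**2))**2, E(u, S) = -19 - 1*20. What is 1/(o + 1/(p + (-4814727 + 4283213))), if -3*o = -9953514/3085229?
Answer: 2605195134661/2801615352971 ≈ 0.92989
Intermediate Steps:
E(u, S) = -39 (E(u, S) = -19 - 20 = -39)
p = 1375923 (p = -6 + (-1134 - 39)**2 = -6 + (-1173)**2 = -6 + 1375929 = 1375923)
o = 3317838/3085229 (o = -(-3317838)/3085229 = -1/3*(-9953514/3085229) = 3317838/3085229 ≈ 1.0754)
1/(o + 1/(p + (-4814727 + 4283213))) = 1/(3317838/3085229 + 1/(1375923 + (-4814727 + 4283213))) = 1/(3317838/3085229 + 1/(1375923 - 531514)) = 1/(3317838/3085229 + 1/844409) = 1/(2801615352971/2605195134661) = 2605195134661/2801615352971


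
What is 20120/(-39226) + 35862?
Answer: 703351346/19613 ≈ 35862.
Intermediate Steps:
20120/(-39226) + 35862 = 20120*(-1/39226) + 35862 = -10060/19613 + 35862 = 703351346/19613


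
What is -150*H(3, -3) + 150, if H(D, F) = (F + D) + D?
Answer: -300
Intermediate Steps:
H(D, F) = F + 2*D (H(D, F) = (D + F) + D = F + 2*D)
-150*H(3, -3) + 150 = -150*(-3 + 2*3) + 150 = -150*(-3 + 6) + 150 = -150*3 + 150 = -450 + 150 = -300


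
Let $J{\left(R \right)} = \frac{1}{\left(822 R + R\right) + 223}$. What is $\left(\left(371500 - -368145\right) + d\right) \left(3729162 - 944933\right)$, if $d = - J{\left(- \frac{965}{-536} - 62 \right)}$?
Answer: $\frac{54441178869063230909}{26436213} \approx 2.0593 \cdot 10^{12}$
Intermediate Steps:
$J{\left(R \right)} = \frac{1}{223 + 823 R}$ ($J{\left(R \right)} = \frac{1}{823 R + 223} = \frac{1}{223 + 823 R}$)
$d = \frac{536}{26436213}$ ($d = - \frac{1}{223 + 823 \left(- \frac{965}{-536} - 62\right)} = - \frac{1}{223 + 823 \left(\left(-965\right) \left(- \frac{1}{536}\right) - 62\right)} = - \frac{1}{223 + 823 \left(\frac{965}{536} - 62\right)} = - \frac{1}{223 + 823 \left(- \frac{32267}{536}\right)} = - \frac{1}{223 - \frac{26555741}{536}} = - \frac{1}{- \frac{26436213}{536}} = \left(-1\right) \left(- \frac{536}{26436213}\right) = \frac{536}{26436213} \approx 2.0275 \cdot 10^{-5}$)
$\left(\left(371500 - -368145\right) + d\right) \left(3729162 - 944933\right) = \left(\left(371500 - -368145\right) + \frac{536}{26436213}\right) \left(3729162 - 944933\right) = \left(\left(371500 + 368145\right) + \frac{536}{26436213}\right) 2784229 = \left(739645 + \frac{536}{26436213}\right) 2784229 = \frac{19553412764921}{26436213} \cdot 2784229 = \frac{54441178869063230909}{26436213}$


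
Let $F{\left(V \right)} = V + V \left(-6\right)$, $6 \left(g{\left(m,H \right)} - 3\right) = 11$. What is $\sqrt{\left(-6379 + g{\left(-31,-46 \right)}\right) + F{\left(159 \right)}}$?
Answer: $\frac{i \sqrt{258090}}{6} \approx 84.671 i$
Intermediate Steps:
$g{\left(m,H \right)} = \frac{29}{6}$ ($g{\left(m,H \right)} = 3 + \frac{1}{6} \cdot 11 = 3 + \frac{11}{6} = \frac{29}{6}$)
$F{\left(V \right)} = - 5 V$ ($F{\left(V \right)} = V - 6 V = - 5 V$)
$\sqrt{\left(-6379 + g{\left(-31,-46 \right)}\right) + F{\left(159 \right)}} = \sqrt{\left(-6379 + \frac{29}{6}\right) - 795} = \sqrt{- \frac{38245}{6} - 795} = \sqrt{- \frac{43015}{6}} = \frac{i \sqrt{258090}}{6}$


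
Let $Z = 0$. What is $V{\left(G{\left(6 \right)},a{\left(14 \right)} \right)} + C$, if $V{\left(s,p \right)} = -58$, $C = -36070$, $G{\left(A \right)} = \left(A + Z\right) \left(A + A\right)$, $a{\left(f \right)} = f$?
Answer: $-36128$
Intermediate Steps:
$G{\left(A \right)} = 2 A^{2}$ ($G{\left(A \right)} = \left(A + 0\right) \left(A + A\right) = A 2 A = 2 A^{2}$)
$V{\left(G{\left(6 \right)},a{\left(14 \right)} \right)} + C = -58 - 36070 = -36128$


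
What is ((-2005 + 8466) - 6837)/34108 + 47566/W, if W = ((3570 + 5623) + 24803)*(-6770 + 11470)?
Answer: -7306918759/681227146200 ≈ -0.010726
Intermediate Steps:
W = 159781200 (W = (9193 + 24803)*4700 = 33996*4700 = 159781200)
((-2005 + 8466) - 6837)/34108 + 47566/W = ((-2005 + 8466) - 6837)/34108 + 47566/159781200 = (6461 - 6837)*(1/34108) + 47566*(1/159781200) = -376*1/34108 + 23783/79890600 = -94/8527 + 23783/79890600 = -7306918759/681227146200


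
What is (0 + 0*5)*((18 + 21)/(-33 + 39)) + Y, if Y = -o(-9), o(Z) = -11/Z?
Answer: -11/9 ≈ -1.2222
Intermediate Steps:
Y = -11/9 (Y = -(-11)/(-9) = -(-11)*(-1)/9 = -1*11/9 = -11/9 ≈ -1.2222)
(0 + 0*5)*((18 + 21)/(-33 + 39)) + Y = (0 + 0*5)*((18 + 21)/(-33 + 39)) - 11/9 = (0 + 0)*(39/6) - 11/9 = 0*(39*(1/6)) - 11/9 = 0*(13/2) - 11/9 = 0 - 11/9 = -11/9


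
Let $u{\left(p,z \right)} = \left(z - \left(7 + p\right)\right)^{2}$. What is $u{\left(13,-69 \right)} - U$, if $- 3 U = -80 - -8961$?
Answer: $\frac{32644}{3} \approx 10881.0$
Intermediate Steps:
$u{\left(p,z \right)} = \left(-7 + z - p\right)^{2}$
$U = - \frac{8881}{3}$ ($U = - \frac{-80 - -8961}{3} = - \frac{-80 + 8961}{3} = \left(- \frac{1}{3}\right) 8881 = - \frac{8881}{3} \approx -2960.3$)
$u{\left(13,-69 \right)} - U = \left(7 + 13 - -69\right)^{2} - - \frac{8881}{3} = \left(7 + 13 + 69\right)^{2} + \frac{8881}{3} = 89^{2} + \frac{8881}{3} = 7921 + \frac{8881}{3} = \frac{32644}{3}$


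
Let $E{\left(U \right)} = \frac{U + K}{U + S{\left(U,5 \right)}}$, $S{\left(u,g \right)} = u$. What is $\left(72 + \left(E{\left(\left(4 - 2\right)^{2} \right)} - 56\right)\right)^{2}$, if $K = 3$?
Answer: $\frac{18225}{64} \approx 284.77$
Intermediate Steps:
$E{\left(U \right)} = \frac{3 + U}{2 U}$ ($E{\left(U \right)} = \frac{U + 3}{U + U} = \frac{3 + U}{2 U}$)
$\left(72 + \left(E{\left(\left(4 - 2\right)^{2} \right)} - 56\right)\right)^{2} = \left(72 - \left(56 - \frac{3 + \left(4 - 2\right)^{2}}{2 \left(4 - 2\right)^{2}}\right)\right)^{2} = \left(72 - \left(56 - \frac{3 + 2^{2}}{2 \cdot 2^{2}}\right)\right)^{2} = \left(72 - \left(56 - \frac{3 + 4}{2 \cdot 4}\right)\right)^{2} = \left(72 - \left(56 - \frac{7}{8}\right)\right)^{2} = \left(72 + \left(\frac{7}{8} - 56\right)\right)^{2} = \left(72 - \frac{441}{8}\right)^{2} = \left(\frac{135}{8}\right)^{2} = \frac{18225}{64}$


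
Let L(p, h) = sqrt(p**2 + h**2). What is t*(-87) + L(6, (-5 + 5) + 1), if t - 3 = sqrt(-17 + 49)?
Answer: -261 + sqrt(37) - 348*sqrt(2) ≈ -747.06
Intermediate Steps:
L(p, h) = sqrt(h**2 + p**2)
t = 3 + 4*sqrt(2) (t = 3 + sqrt(-17 + 49) = 3 + sqrt(32) = 3 + 4*sqrt(2) ≈ 8.6569)
t*(-87) + L(6, (-5 + 5) + 1) = (3 + 4*sqrt(2))*(-87) + sqrt(((-5 + 5) + 1)**2 + 6**2) = (-261 - 348*sqrt(2)) + sqrt((0 + 1)**2 + 36) = (-261 - 348*sqrt(2)) + sqrt(1**2 + 36) = (-261 - 348*sqrt(2)) + sqrt(1 + 36) = (-261 - 348*sqrt(2)) + sqrt(37) = -261 + sqrt(37) - 348*sqrt(2)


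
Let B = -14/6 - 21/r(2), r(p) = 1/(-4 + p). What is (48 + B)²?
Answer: 69169/9 ≈ 7685.4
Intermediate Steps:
B = 119/3 (B = -14/6 - 21/(1/(-4 + 2)) = -14*⅙ - 21/(1/(-2)) = -7/3 - 21/(-½) = -7/3 - 21*(-2) = -7/3 + 42 = 119/3 ≈ 39.667)
(48 + B)² = (48 + 119/3)² = (263/3)² = 69169/9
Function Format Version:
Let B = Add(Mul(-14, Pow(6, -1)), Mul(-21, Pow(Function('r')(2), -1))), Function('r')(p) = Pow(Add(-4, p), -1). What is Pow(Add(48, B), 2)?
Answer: Rational(69169, 9) ≈ 7685.4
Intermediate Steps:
B = Rational(119, 3) (B = Add(Mul(-14, Pow(6, -1)), Mul(-21, Pow(Pow(Add(-4, 2), -1), -1))) = Add(Mul(-14, Rational(1, 6)), Mul(-21, Pow(Pow(-2, -1), -1))) = Add(Rational(-7, 3), Mul(-21, Pow(Rational(-1, 2), -1))) = Add(Rational(-7, 3), Mul(-21, -2)) = Add(Rational(-7, 3), 42) = Rational(119, 3) ≈ 39.667)
Pow(Add(48, B), 2) = Pow(Add(48, Rational(119, 3)), 2) = Pow(Rational(263, 3), 2) = Rational(69169, 9)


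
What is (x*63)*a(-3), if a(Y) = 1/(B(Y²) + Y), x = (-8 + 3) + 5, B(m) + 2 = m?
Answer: 0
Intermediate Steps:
B(m) = -2 + m
x = 0 (x = -5 + 5 = 0)
a(Y) = 1/(-2 + Y + Y²) (a(Y) = 1/((-2 + Y²) + Y) = 1/(-2 + Y + Y²))
(x*63)*a(-3) = (0*63)/(-2 - 3 + (-3)²) = 0/(-2 - 3 + 9) = 0/4 = 0*(¼) = 0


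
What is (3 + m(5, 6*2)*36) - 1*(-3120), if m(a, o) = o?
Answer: 3555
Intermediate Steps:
(3 + m(5, 6*2)*36) - 1*(-3120) = (3 + (6*2)*36) - 1*(-3120) = (3 + 12*36) + 3120 = (3 + 432) + 3120 = 435 + 3120 = 3555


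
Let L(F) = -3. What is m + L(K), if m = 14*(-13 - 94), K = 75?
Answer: -1501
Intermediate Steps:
m = -1498 (m = 14*(-107) = -1498)
m + L(K) = -1498 - 3 = -1501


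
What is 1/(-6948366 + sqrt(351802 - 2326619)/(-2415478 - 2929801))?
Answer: -198528766075096417806/1379450528218153396206979813 + 5345279*I*sqrt(1974817)/1379450528218153396206979813 ≈ -1.4392e-7 + 5.4454e-18*I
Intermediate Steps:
1/(-6948366 + sqrt(351802 - 2326619)/(-2415478 - 2929801)) = 1/(-6948366 + sqrt(-1974817)/(-5345279)) = 1/(-6948366 + (I*sqrt(1974817))*(-1/5345279)) = 1/(-6948366 - I*sqrt(1974817)/5345279)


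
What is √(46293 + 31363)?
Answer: 2*√19414 ≈ 278.67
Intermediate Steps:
√(46293 + 31363) = √77656 = 2*√19414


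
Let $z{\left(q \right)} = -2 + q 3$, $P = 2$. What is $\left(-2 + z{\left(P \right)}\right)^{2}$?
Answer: $4$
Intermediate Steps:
$z{\left(q \right)} = -2 + 3 q$
$\left(-2 + z{\left(P \right)}\right)^{2} = \left(-2 + \left(-2 + 3 \cdot 2\right)\right)^{2} = \left(-2 + \left(-2 + 6\right)\right)^{2} = \left(-2 + 4\right)^{2} = 2^{2} = 4$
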